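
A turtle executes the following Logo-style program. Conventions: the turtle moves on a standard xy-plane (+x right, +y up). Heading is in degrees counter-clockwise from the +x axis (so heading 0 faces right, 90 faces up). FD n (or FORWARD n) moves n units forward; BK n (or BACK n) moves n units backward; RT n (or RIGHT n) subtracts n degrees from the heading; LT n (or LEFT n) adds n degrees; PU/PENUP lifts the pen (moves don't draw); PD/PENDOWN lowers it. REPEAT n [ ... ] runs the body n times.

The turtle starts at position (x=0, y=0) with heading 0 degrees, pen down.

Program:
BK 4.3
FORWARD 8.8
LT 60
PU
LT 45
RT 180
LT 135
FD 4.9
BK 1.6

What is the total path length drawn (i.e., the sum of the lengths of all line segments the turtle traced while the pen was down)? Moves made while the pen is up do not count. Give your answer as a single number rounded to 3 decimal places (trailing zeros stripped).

Executing turtle program step by step:
Start: pos=(0,0), heading=0, pen down
BK 4.3: (0,0) -> (-4.3,0) [heading=0, draw]
FD 8.8: (-4.3,0) -> (4.5,0) [heading=0, draw]
LT 60: heading 0 -> 60
PU: pen up
LT 45: heading 60 -> 105
RT 180: heading 105 -> 285
LT 135: heading 285 -> 60
FD 4.9: (4.5,0) -> (6.95,4.244) [heading=60, move]
BK 1.6: (6.95,4.244) -> (6.15,2.858) [heading=60, move]
Final: pos=(6.15,2.858), heading=60, 2 segment(s) drawn

Segment lengths:
  seg 1: (0,0) -> (-4.3,0), length = 4.3
  seg 2: (-4.3,0) -> (4.5,0), length = 8.8
Total = 13.1

Answer: 13.1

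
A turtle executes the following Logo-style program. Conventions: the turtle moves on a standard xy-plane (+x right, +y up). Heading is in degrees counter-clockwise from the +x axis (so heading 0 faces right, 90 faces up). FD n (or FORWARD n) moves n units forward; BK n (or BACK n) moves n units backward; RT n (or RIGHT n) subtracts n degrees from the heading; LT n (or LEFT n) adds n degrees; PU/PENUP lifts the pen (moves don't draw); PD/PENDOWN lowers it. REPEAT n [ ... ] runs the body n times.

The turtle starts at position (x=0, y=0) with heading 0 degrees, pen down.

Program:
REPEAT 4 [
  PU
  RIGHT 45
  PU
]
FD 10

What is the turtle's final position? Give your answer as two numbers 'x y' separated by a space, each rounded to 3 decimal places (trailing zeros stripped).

Answer: -10 0

Derivation:
Executing turtle program step by step:
Start: pos=(0,0), heading=0, pen down
REPEAT 4 [
  -- iteration 1/4 --
  PU: pen up
  RT 45: heading 0 -> 315
  PU: pen up
  -- iteration 2/4 --
  PU: pen up
  RT 45: heading 315 -> 270
  PU: pen up
  -- iteration 3/4 --
  PU: pen up
  RT 45: heading 270 -> 225
  PU: pen up
  -- iteration 4/4 --
  PU: pen up
  RT 45: heading 225 -> 180
  PU: pen up
]
FD 10: (0,0) -> (-10,0) [heading=180, move]
Final: pos=(-10,0), heading=180, 0 segment(s) drawn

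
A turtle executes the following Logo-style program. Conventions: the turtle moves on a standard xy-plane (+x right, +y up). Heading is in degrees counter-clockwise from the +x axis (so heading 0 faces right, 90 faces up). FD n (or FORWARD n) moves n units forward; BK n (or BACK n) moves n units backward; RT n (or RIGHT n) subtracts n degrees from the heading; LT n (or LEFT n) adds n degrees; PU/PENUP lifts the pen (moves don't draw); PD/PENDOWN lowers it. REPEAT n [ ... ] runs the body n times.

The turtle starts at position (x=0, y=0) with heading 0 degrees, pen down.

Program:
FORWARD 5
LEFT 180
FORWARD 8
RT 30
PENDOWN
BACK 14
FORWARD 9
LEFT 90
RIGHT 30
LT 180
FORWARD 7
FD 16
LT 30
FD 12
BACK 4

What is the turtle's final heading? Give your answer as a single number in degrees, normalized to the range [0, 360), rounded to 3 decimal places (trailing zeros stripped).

Executing turtle program step by step:
Start: pos=(0,0), heading=0, pen down
FD 5: (0,0) -> (5,0) [heading=0, draw]
LT 180: heading 0 -> 180
FD 8: (5,0) -> (-3,0) [heading=180, draw]
RT 30: heading 180 -> 150
PD: pen down
BK 14: (-3,0) -> (9.124,-7) [heading=150, draw]
FD 9: (9.124,-7) -> (1.33,-2.5) [heading=150, draw]
LT 90: heading 150 -> 240
RT 30: heading 240 -> 210
LT 180: heading 210 -> 30
FD 7: (1.33,-2.5) -> (7.392,1) [heading=30, draw]
FD 16: (7.392,1) -> (21.249,9) [heading=30, draw]
LT 30: heading 30 -> 60
FD 12: (21.249,9) -> (27.249,19.392) [heading=60, draw]
BK 4: (27.249,19.392) -> (25.249,15.928) [heading=60, draw]
Final: pos=(25.249,15.928), heading=60, 8 segment(s) drawn

Answer: 60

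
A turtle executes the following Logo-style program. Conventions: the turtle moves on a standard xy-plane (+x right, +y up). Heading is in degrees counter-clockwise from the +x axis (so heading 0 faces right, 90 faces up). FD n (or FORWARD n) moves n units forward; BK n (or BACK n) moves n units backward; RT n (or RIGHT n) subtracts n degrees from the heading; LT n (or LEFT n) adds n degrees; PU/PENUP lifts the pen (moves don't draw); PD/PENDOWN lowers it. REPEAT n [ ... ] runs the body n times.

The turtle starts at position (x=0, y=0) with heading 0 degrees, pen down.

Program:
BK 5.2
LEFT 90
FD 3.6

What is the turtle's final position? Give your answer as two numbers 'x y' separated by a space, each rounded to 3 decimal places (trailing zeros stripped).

Executing turtle program step by step:
Start: pos=(0,0), heading=0, pen down
BK 5.2: (0,0) -> (-5.2,0) [heading=0, draw]
LT 90: heading 0 -> 90
FD 3.6: (-5.2,0) -> (-5.2,3.6) [heading=90, draw]
Final: pos=(-5.2,3.6), heading=90, 2 segment(s) drawn

Answer: -5.2 3.6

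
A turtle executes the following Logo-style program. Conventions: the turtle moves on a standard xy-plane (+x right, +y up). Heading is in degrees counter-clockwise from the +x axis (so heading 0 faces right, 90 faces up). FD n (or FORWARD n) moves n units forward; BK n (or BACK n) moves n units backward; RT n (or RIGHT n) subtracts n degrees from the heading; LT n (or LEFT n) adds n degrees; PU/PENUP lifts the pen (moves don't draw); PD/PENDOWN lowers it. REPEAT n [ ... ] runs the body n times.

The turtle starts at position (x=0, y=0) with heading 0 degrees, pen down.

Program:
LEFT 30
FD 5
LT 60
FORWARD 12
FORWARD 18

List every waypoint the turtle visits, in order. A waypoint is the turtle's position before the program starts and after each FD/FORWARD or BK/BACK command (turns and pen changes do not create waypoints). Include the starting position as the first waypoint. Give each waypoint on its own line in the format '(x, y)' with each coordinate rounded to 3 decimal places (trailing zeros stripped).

Answer: (0, 0)
(4.33, 2.5)
(4.33, 14.5)
(4.33, 32.5)

Derivation:
Executing turtle program step by step:
Start: pos=(0,0), heading=0, pen down
LT 30: heading 0 -> 30
FD 5: (0,0) -> (4.33,2.5) [heading=30, draw]
LT 60: heading 30 -> 90
FD 12: (4.33,2.5) -> (4.33,14.5) [heading=90, draw]
FD 18: (4.33,14.5) -> (4.33,32.5) [heading=90, draw]
Final: pos=(4.33,32.5), heading=90, 3 segment(s) drawn
Waypoints (4 total):
(0, 0)
(4.33, 2.5)
(4.33, 14.5)
(4.33, 32.5)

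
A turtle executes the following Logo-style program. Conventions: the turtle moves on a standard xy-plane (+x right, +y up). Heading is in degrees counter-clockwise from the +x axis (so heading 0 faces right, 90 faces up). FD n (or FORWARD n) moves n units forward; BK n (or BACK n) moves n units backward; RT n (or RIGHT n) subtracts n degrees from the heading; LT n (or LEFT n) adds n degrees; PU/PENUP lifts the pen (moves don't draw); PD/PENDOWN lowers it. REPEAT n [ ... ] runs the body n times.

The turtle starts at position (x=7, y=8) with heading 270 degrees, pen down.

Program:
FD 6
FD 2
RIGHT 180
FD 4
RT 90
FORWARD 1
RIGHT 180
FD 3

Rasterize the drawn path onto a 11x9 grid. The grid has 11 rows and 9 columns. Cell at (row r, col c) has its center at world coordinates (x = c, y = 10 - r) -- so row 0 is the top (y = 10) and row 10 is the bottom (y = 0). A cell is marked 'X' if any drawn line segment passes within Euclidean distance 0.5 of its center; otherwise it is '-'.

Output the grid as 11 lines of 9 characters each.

Segment 0: (7,8) -> (7,2)
Segment 1: (7,2) -> (7,0)
Segment 2: (7,0) -> (7,4)
Segment 3: (7,4) -> (8,4)
Segment 4: (8,4) -> (5,4)

Answer: ---------
---------
-------X-
-------X-
-------X-
-------X-
-----XXXX
-------X-
-------X-
-------X-
-------X-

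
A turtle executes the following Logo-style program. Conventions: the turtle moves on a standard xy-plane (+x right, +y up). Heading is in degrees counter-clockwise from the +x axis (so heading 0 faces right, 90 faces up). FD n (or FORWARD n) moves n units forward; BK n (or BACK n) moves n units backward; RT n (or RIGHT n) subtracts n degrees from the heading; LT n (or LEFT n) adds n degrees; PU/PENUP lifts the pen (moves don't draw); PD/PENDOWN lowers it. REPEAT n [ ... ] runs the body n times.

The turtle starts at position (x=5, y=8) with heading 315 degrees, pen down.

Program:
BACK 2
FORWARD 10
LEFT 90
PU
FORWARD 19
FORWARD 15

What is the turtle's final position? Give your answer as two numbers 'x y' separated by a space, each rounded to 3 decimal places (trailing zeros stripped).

Executing turtle program step by step:
Start: pos=(5,8), heading=315, pen down
BK 2: (5,8) -> (3.586,9.414) [heading=315, draw]
FD 10: (3.586,9.414) -> (10.657,2.343) [heading=315, draw]
LT 90: heading 315 -> 45
PU: pen up
FD 19: (10.657,2.343) -> (24.092,15.778) [heading=45, move]
FD 15: (24.092,15.778) -> (34.698,26.385) [heading=45, move]
Final: pos=(34.698,26.385), heading=45, 2 segment(s) drawn

Answer: 34.698 26.385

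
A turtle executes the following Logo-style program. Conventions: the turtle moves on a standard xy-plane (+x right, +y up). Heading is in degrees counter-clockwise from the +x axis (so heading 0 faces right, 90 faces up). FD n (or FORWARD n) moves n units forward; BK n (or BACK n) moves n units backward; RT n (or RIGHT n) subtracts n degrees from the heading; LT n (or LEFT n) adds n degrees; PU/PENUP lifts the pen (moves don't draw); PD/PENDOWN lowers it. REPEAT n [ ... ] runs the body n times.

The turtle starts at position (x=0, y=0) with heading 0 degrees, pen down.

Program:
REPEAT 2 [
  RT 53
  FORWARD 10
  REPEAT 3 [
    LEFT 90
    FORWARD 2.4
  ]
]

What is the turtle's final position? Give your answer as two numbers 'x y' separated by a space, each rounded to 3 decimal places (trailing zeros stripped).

Executing turtle program step by step:
Start: pos=(0,0), heading=0, pen down
REPEAT 2 [
  -- iteration 1/2 --
  RT 53: heading 0 -> 307
  FD 10: (0,0) -> (6.018,-7.986) [heading=307, draw]
  REPEAT 3 [
    -- iteration 1/3 --
    LT 90: heading 307 -> 37
    FD 2.4: (6.018,-7.986) -> (7.935,-6.542) [heading=37, draw]
    -- iteration 2/3 --
    LT 90: heading 37 -> 127
    FD 2.4: (7.935,-6.542) -> (6.491,-4.625) [heading=127, draw]
    -- iteration 3/3 --
    LT 90: heading 127 -> 217
    FD 2.4: (6.491,-4.625) -> (4.574,-6.07) [heading=217, draw]
  ]
  -- iteration 2/2 --
  RT 53: heading 217 -> 164
  FD 10: (4.574,-6.07) -> (-5.039,-3.313) [heading=164, draw]
  REPEAT 3 [
    -- iteration 1/3 --
    LT 90: heading 164 -> 254
    FD 2.4: (-5.039,-3.313) -> (-5.7,-5.62) [heading=254, draw]
    -- iteration 2/3 --
    LT 90: heading 254 -> 344
    FD 2.4: (-5.7,-5.62) -> (-3.393,-6.282) [heading=344, draw]
    -- iteration 3/3 --
    LT 90: heading 344 -> 74
    FD 2.4: (-3.393,-6.282) -> (-2.732,-3.975) [heading=74, draw]
  ]
]
Final: pos=(-2.732,-3.975), heading=74, 8 segment(s) drawn

Answer: -2.732 -3.975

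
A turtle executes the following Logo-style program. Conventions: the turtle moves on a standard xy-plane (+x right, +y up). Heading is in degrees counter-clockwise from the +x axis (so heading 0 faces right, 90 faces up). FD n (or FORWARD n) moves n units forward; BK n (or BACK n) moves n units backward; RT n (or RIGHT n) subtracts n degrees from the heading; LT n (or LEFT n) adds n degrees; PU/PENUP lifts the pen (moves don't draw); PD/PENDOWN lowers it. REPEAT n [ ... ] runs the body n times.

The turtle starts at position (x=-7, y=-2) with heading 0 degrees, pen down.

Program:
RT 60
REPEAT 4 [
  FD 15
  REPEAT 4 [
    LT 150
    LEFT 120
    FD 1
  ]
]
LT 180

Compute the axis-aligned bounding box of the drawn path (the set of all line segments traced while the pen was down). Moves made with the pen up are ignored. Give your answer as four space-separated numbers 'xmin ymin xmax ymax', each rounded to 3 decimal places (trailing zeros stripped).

Answer: -7 -54.462 23 -2

Derivation:
Executing turtle program step by step:
Start: pos=(-7,-2), heading=0, pen down
RT 60: heading 0 -> 300
REPEAT 4 [
  -- iteration 1/4 --
  FD 15: (-7,-2) -> (0.5,-14.99) [heading=300, draw]
  REPEAT 4 [
    -- iteration 1/4 --
    LT 150: heading 300 -> 90
    LT 120: heading 90 -> 210
    FD 1: (0.5,-14.99) -> (-0.366,-15.49) [heading=210, draw]
    -- iteration 2/4 --
    LT 150: heading 210 -> 0
    LT 120: heading 0 -> 120
    FD 1: (-0.366,-15.49) -> (-0.866,-14.624) [heading=120, draw]
    -- iteration 3/4 --
    LT 150: heading 120 -> 270
    LT 120: heading 270 -> 30
    FD 1: (-0.866,-14.624) -> (0,-14.124) [heading=30, draw]
    -- iteration 4/4 --
    LT 150: heading 30 -> 180
    LT 120: heading 180 -> 300
    FD 1: (0,-14.124) -> (0.5,-14.99) [heading=300, draw]
  ]
  -- iteration 2/4 --
  FD 15: (0.5,-14.99) -> (8,-27.981) [heading=300, draw]
  REPEAT 4 [
    -- iteration 1/4 --
    LT 150: heading 300 -> 90
    LT 120: heading 90 -> 210
    FD 1: (8,-27.981) -> (7.134,-28.481) [heading=210, draw]
    -- iteration 2/4 --
    LT 150: heading 210 -> 0
    LT 120: heading 0 -> 120
    FD 1: (7.134,-28.481) -> (6.634,-27.615) [heading=120, draw]
    -- iteration 3/4 --
    LT 150: heading 120 -> 270
    LT 120: heading 270 -> 30
    FD 1: (6.634,-27.615) -> (7.5,-27.115) [heading=30, draw]
    -- iteration 4/4 --
    LT 150: heading 30 -> 180
    LT 120: heading 180 -> 300
    FD 1: (7.5,-27.115) -> (8,-27.981) [heading=300, draw]
  ]
  -- iteration 3/4 --
  FD 15: (8,-27.981) -> (15.5,-40.971) [heading=300, draw]
  REPEAT 4 [
    -- iteration 1/4 --
    LT 150: heading 300 -> 90
    LT 120: heading 90 -> 210
    FD 1: (15.5,-40.971) -> (14.634,-41.471) [heading=210, draw]
    -- iteration 2/4 --
    LT 150: heading 210 -> 0
    LT 120: heading 0 -> 120
    FD 1: (14.634,-41.471) -> (14.134,-40.605) [heading=120, draw]
    -- iteration 3/4 --
    LT 150: heading 120 -> 270
    LT 120: heading 270 -> 30
    FD 1: (14.134,-40.605) -> (15,-40.105) [heading=30, draw]
    -- iteration 4/4 --
    LT 150: heading 30 -> 180
    LT 120: heading 180 -> 300
    FD 1: (15,-40.105) -> (15.5,-40.971) [heading=300, draw]
  ]
  -- iteration 4/4 --
  FD 15: (15.5,-40.971) -> (23,-53.962) [heading=300, draw]
  REPEAT 4 [
    -- iteration 1/4 --
    LT 150: heading 300 -> 90
    LT 120: heading 90 -> 210
    FD 1: (23,-53.962) -> (22.134,-54.462) [heading=210, draw]
    -- iteration 2/4 --
    LT 150: heading 210 -> 0
    LT 120: heading 0 -> 120
    FD 1: (22.134,-54.462) -> (21.634,-53.595) [heading=120, draw]
    -- iteration 3/4 --
    LT 150: heading 120 -> 270
    LT 120: heading 270 -> 30
    FD 1: (21.634,-53.595) -> (22.5,-53.095) [heading=30, draw]
    -- iteration 4/4 --
    LT 150: heading 30 -> 180
    LT 120: heading 180 -> 300
    FD 1: (22.5,-53.095) -> (23,-53.962) [heading=300, draw]
  ]
]
LT 180: heading 300 -> 120
Final: pos=(23,-53.962), heading=120, 20 segment(s) drawn

Segment endpoints: x in {-7, -0.866, -0.366, 0, 0.5, 0.5, 6.634, 7.134, 7.5, 8, 14.134, 14.634, 15, 15.5, 15.5, 21.634, 22.134, 22.5, 23, 23}, y in {-54.462, -53.962, -53.595, -53.095, -41.471, -40.971, -40.605, -40.105, -28.481, -27.981, -27.615, -27.115, -15.49, -14.99, -14.99, -14.624, -14.124, -2}
xmin=-7, ymin=-54.462, xmax=23, ymax=-2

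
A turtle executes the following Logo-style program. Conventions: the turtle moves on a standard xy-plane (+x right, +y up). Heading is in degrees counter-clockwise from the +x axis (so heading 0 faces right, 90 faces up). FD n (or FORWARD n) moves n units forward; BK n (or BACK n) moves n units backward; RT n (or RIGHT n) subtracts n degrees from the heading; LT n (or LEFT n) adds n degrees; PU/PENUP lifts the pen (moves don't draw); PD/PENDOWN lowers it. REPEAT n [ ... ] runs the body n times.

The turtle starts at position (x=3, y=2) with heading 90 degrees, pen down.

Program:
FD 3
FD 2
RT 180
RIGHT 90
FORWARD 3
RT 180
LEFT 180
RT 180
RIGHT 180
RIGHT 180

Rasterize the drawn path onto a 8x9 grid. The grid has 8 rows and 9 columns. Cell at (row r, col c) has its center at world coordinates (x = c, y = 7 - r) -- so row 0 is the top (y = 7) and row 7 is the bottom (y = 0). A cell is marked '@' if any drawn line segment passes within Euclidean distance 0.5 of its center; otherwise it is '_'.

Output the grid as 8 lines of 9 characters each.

Segment 0: (3,2) -> (3,5)
Segment 1: (3,5) -> (3,7)
Segment 2: (3,7) -> (0,7)

Answer: @@@@_____
___@_____
___@_____
___@_____
___@_____
___@_____
_________
_________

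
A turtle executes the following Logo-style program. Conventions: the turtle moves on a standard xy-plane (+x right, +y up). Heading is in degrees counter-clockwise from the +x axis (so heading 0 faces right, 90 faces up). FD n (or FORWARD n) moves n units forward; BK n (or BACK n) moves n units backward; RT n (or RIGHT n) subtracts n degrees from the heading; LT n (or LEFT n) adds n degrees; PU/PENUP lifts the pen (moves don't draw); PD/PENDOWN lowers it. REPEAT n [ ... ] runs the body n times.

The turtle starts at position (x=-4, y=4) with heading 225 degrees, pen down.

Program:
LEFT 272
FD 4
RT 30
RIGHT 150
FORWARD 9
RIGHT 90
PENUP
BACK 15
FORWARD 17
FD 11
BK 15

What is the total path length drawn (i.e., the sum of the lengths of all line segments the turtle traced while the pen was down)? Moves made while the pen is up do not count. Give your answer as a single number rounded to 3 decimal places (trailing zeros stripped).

Executing turtle program step by step:
Start: pos=(-4,4), heading=225, pen down
LT 272: heading 225 -> 137
FD 4: (-4,4) -> (-6.925,6.728) [heading=137, draw]
RT 30: heading 137 -> 107
RT 150: heading 107 -> 317
FD 9: (-6.925,6.728) -> (-0.343,0.59) [heading=317, draw]
RT 90: heading 317 -> 227
PU: pen up
BK 15: (-0.343,0.59) -> (9.887,11.56) [heading=227, move]
FD 17: (9.887,11.56) -> (-1.707,-0.873) [heading=227, move]
FD 11: (-1.707,-0.873) -> (-9.209,-8.918) [heading=227, move]
BK 15: (-9.209,-8.918) -> (1.021,2.053) [heading=227, move]
Final: pos=(1.021,2.053), heading=227, 2 segment(s) drawn

Segment lengths:
  seg 1: (-4,4) -> (-6.925,6.728), length = 4
  seg 2: (-6.925,6.728) -> (-0.343,0.59), length = 9
Total = 13

Answer: 13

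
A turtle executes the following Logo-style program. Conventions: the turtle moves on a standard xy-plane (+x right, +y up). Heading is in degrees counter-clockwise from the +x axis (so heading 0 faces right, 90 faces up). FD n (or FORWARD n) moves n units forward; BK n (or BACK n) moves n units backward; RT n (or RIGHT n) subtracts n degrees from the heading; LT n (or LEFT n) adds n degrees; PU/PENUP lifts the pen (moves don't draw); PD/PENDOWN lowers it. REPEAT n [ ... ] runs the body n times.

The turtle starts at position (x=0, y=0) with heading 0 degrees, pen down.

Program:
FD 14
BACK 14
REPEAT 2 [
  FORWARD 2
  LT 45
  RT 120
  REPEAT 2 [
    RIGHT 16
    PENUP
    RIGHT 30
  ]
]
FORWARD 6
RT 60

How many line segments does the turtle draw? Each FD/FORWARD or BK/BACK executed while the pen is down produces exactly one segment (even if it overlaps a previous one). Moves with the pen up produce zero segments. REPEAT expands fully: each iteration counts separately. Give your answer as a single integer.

Answer: 3

Derivation:
Executing turtle program step by step:
Start: pos=(0,0), heading=0, pen down
FD 14: (0,0) -> (14,0) [heading=0, draw]
BK 14: (14,0) -> (0,0) [heading=0, draw]
REPEAT 2 [
  -- iteration 1/2 --
  FD 2: (0,0) -> (2,0) [heading=0, draw]
  LT 45: heading 0 -> 45
  RT 120: heading 45 -> 285
  REPEAT 2 [
    -- iteration 1/2 --
    RT 16: heading 285 -> 269
    PU: pen up
    RT 30: heading 269 -> 239
    -- iteration 2/2 --
    RT 16: heading 239 -> 223
    PU: pen up
    RT 30: heading 223 -> 193
  ]
  -- iteration 2/2 --
  FD 2: (2,0) -> (0.051,-0.45) [heading=193, move]
  LT 45: heading 193 -> 238
  RT 120: heading 238 -> 118
  REPEAT 2 [
    -- iteration 1/2 --
    RT 16: heading 118 -> 102
    PU: pen up
    RT 30: heading 102 -> 72
    -- iteration 2/2 --
    RT 16: heading 72 -> 56
    PU: pen up
    RT 30: heading 56 -> 26
  ]
]
FD 6: (0.051,-0.45) -> (5.444,2.18) [heading=26, move]
RT 60: heading 26 -> 326
Final: pos=(5.444,2.18), heading=326, 3 segment(s) drawn
Segments drawn: 3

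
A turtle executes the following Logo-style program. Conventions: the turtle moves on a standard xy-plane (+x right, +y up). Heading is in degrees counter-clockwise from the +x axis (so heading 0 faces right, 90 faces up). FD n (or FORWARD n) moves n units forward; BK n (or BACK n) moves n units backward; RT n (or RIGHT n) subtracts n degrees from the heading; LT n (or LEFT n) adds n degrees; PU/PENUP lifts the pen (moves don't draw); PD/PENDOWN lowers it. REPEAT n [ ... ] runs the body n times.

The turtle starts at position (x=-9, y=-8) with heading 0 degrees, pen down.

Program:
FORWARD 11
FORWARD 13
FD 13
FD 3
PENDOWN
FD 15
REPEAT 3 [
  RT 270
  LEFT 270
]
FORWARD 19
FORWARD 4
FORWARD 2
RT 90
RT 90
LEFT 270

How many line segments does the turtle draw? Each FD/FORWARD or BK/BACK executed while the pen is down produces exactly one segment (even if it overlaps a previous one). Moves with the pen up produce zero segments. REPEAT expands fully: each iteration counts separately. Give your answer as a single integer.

Answer: 8

Derivation:
Executing turtle program step by step:
Start: pos=(-9,-8), heading=0, pen down
FD 11: (-9,-8) -> (2,-8) [heading=0, draw]
FD 13: (2,-8) -> (15,-8) [heading=0, draw]
FD 13: (15,-8) -> (28,-8) [heading=0, draw]
FD 3: (28,-8) -> (31,-8) [heading=0, draw]
PD: pen down
FD 15: (31,-8) -> (46,-8) [heading=0, draw]
REPEAT 3 [
  -- iteration 1/3 --
  RT 270: heading 0 -> 90
  LT 270: heading 90 -> 0
  -- iteration 2/3 --
  RT 270: heading 0 -> 90
  LT 270: heading 90 -> 0
  -- iteration 3/3 --
  RT 270: heading 0 -> 90
  LT 270: heading 90 -> 0
]
FD 19: (46,-8) -> (65,-8) [heading=0, draw]
FD 4: (65,-8) -> (69,-8) [heading=0, draw]
FD 2: (69,-8) -> (71,-8) [heading=0, draw]
RT 90: heading 0 -> 270
RT 90: heading 270 -> 180
LT 270: heading 180 -> 90
Final: pos=(71,-8), heading=90, 8 segment(s) drawn
Segments drawn: 8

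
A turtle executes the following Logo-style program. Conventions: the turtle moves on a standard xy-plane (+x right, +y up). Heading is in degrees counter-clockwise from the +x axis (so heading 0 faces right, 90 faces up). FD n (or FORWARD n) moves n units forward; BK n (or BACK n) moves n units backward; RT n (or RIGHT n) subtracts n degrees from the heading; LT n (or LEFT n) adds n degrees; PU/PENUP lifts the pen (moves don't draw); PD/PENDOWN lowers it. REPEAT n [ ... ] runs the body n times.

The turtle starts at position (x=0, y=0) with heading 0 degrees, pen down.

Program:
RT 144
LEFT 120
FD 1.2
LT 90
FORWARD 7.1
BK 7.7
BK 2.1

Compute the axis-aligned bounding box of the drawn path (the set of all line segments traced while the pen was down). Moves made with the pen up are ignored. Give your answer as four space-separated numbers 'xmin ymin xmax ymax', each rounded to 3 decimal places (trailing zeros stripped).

Answer: -0.002 -2.955 3.984 5.998

Derivation:
Executing turtle program step by step:
Start: pos=(0,0), heading=0, pen down
RT 144: heading 0 -> 216
LT 120: heading 216 -> 336
FD 1.2: (0,0) -> (1.096,-0.488) [heading=336, draw]
LT 90: heading 336 -> 66
FD 7.1: (1.096,-0.488) -> (3.984,5.998) [heading=66, draw]
BK 7.7: (3.984,5.998) -> (0.852,-1.036) [heading=66, draw]
BK 2.1: (0.852,-1.036) -> (-0.002,-2.955) [heading=66, draw]
Final: pos=(-0.002,-2.955), heading=66, 4 segment(s) drawn

Segment endpoints: x in {-0.002, 0, 0.852, 1.096, 3.984}, y in {-2.955, -1.036, -0.488, 0, 5.998}
xmin=-0.002, ymin=-2.955, xmax=3.984, ymax=5.998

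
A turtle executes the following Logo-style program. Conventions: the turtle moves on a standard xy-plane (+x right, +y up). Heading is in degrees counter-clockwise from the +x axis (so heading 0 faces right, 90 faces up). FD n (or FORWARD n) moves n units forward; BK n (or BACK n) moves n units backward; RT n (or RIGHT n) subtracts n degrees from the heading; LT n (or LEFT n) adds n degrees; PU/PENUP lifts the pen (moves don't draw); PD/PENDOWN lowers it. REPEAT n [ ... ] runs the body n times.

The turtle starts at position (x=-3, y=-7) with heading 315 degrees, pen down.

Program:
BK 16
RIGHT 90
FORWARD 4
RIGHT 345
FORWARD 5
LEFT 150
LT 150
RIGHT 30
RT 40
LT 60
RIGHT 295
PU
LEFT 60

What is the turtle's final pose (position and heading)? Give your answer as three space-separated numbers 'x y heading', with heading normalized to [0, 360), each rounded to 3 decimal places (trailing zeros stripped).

Answer: -19.642 -2.845 295

Derivation:
Executing turtle program step by step:
Start: pos=(-3,-7), heading=315, pen down
BK 16: (-3,-7) -> (-14.314,4.314) [heading=315, draw]
RT 90: heading 315 -> 225
FD 4: (-14.314,4.314) -> (-17.142,1.485) [heading=225, draw]
RT 345: heading 225 -> 240
FD 5: (-17.142,1.485) -> (-19.642,-2.845) [heading=240, draw]
LT 150: heading 240 -> 30
LT 150: heading 30 -> 180
RT 30: heading 180 -> 150
RT 40: heading 150 -> 110
LT 60: heading 110 -> 170
RT 295: heading 170 -> 235
PU: pen up
LT 60: heading 235 -> 295
Final: pos=(-19.642,-2.845), heading=295, 3 segment(s) drawn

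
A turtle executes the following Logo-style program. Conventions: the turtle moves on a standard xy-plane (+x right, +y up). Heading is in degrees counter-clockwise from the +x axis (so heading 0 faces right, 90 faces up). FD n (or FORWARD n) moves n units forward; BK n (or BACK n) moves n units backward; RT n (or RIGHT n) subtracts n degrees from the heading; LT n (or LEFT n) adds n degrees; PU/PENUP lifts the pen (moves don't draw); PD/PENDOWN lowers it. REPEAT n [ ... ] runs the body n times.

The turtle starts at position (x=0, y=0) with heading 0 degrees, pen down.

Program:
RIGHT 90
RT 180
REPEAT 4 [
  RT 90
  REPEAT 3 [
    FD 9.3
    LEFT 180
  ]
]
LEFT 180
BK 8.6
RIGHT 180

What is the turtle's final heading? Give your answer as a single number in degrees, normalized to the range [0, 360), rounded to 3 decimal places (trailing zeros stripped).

Answer: 90

Derivation:
Executing turtle program step by step:
Start: pos=(0,0), heading=0, pen down
RT 90: heading 0 -> 270
RT 180: heading 270 -> 90
REPEAT 4 [
  -- iteration 1/4 --
  RT 90: heading 90 -> 0
  REPEAT 3 [
    -- iteration 1/3 --
    FD 9.3: (0,0) -> (9.3,0) [heading=0, draw]
    LT 180: heading 0 -> 180
    -- iteration 2/3 --
    FD 9.3: (9.3,0) -> (0,0) [heading=180, draw]
    LT 180: heading 180 -> 0
    -- iteration 3/3 --
    FD 9.3: (0,0) -> (9.3,0) [heading=0, draw]
    LT 180: heading 0 -> 180
  ]
  -- iteration 2/4 --
  RT 90: heading 180 -> 90
  REPEAT 3 [
    -- iteration 1/3 --
    FD 9.3: (9.3,0) -> (9.3,9.3) [heading=90, draw]
    LT 180: heading 90 -> 270
    -- iteration 2/3 --
    FD 9.3: (9.3,9.3) -> (9.3,0) [heading=270, draw]
    LT 180: heading 270 -> 90
    -- iteration 3/3 --
    FD 9.3: (9.3,0) -> (9.3,9.3) [heading=90, draw]
    LT 180: heading 90 -> 270
  ]
  -- iteration 3/4 --
  RT 90: heading 270 -> 180
  REPEAT 3 [
    -- iteration 1/3 --
    FD 9.3: (9.3,9.3) -> (0,9.3) [heading=180, draw]
    LT 180: heading 180 -> 0
    -- iteration 2/3 --
    FD 9.3: (0,9.3) -> (9.3,9.3) [heading=0, draw]
    LT 180: heading 0 -> 180
    -- iteration 3/3 --
    FD 9.3: (9.3,9.3) -> (0,9.3) [heading=180, draw]
    LT 180: heading 180 -> 0
  ]
  -- iteration 4/4 --
  RT 90: heading 0 -> 270
  REPEAT 3 [
    -- iteration 1/3 --
    FD 9.3: (0,9.3) -> (0,0) [heading=270, draw]
    LT 180: heading 270 -> 90
    -- iteration 2/3 --
    FD 9.3: (0,0) -> (0,9.3) [heading=90, draw]
    LT 180: heading 90 -> 270
    -- iteration 3/3 --
    FD 9.3: (0,9.3) -> (0,0) [heading=270, draw]
    LT 180: heading 270 -> 90
  ]
]
LT 180: heading 90 -> 270
BK 8.6: (0,0) -> (0,8.6) [heading=270, draw]
RT 180: heading 270 -> 90
Final: pos=(0,8.6), heading=90, 13 segment(s) drawn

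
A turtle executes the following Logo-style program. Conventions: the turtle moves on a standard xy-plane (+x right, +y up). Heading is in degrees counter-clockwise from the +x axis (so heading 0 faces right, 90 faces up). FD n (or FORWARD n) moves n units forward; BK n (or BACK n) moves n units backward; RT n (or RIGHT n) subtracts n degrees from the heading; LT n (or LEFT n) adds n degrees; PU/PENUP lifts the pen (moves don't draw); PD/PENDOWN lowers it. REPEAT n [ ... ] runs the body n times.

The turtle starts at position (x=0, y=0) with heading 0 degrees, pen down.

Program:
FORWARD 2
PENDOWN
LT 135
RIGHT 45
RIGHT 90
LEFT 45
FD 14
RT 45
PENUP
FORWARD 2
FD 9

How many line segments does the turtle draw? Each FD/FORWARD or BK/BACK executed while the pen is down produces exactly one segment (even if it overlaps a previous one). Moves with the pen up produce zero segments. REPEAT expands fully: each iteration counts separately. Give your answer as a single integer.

Executing turtle program step by step:
Start: pos=(0,0), heading=0, pen down
FD 2: (0,0) -> (2,0) [heading=0, draw]
PD: pen down
LT 135: heading 0 -> 135
RT 45: heading 135 -> 90
RT 90: heading 90 -> 0
LT 45: heading 0 -> 45
FD 14: (2,0) -> (11.899,9.899) [heading=45, draw]
RT 45: heading 45 -> 0
PU: pen up
FD 2: (11.899,9.899) -> (13.899,9.899) [heading=0, move]
FD 9: (13.899,9.899) -> (22.899,9.899) [heading=0, move]
Final: pos=(22.899,9.899), heading=0, 2 segment(s) drawn
Segments drawn: 2

Answer: 2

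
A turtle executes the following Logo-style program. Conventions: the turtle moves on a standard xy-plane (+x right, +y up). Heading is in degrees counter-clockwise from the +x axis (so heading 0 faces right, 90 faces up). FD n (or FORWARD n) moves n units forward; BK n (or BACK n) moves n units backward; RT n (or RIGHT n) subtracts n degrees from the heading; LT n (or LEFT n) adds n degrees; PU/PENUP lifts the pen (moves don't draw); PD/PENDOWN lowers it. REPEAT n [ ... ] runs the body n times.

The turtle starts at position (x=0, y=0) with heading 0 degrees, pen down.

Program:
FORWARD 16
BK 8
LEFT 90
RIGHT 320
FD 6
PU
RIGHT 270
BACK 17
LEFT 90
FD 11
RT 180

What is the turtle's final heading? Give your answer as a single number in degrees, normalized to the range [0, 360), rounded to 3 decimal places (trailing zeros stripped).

Answer: 130

Derivation:
Executing turtle program step by step:
Start: pos=(0,0), heading=0, pen down
FD 16: (0,0) -> (16,0) [heading=0, draw]
BK 8: (16,0) -> (8,0) [heading=0, draw]
LT 90: heading 0 -> 90
RT 320: heading 90 -> 130
FD 6: (8,0) -> (4.143,4.596) [heading=130, draw]
PU: pen up
RT 270: heading 130 -> 220
BK 17: (4.143,4.596) -> (17.166,15.524) [heading=220, move]
LT 90: heading 220 -> 310
FD 11: (17.166,15.524) -> (24.237,7.097) [heading=310, move]
RT 180: heading 310 -> 130
Final: pos=(24.237,7.097), heading=130, 3 segment(s) drawn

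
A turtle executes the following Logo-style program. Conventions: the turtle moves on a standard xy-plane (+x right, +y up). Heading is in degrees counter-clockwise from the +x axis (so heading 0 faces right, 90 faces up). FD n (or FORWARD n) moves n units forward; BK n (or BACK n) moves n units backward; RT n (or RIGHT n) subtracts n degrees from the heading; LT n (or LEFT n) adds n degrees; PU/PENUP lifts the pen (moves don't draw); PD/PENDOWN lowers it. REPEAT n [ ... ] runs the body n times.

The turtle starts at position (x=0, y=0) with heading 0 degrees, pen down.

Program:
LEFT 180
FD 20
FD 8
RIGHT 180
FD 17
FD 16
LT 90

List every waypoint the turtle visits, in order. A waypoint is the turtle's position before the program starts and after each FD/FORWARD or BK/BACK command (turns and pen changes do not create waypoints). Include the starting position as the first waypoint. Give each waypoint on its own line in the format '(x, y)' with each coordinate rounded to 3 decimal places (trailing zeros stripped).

Executing turtle program step by step:
Start: pos=(0,0), heading=0, pen down
LT 180: heading 0 -> 180
FD 20: (0,0) -> (-20,0) [heading=180, draw]
FD 8: (-20,0) -> (-28,0) [heading=180, draw]
RT 180: heading 180 -> 0
FD 17: (-28,0) -> (-11,0) [heading=0, draw]
FD 16: (-11,0) -> (5,0) [heading=0, draw]
LT 90: heading 0 -> 90
Final: pos=(5,0), heading=90, 4 segment(s) drawn
Waypoints (5 total):
(0, 0)
(-20, 0)
(-28, 0)
(-11, 0)
(5, 0)

Answer: (0, 0)
(-20, 0)
(-28, 0)
(-11, 0)
(5, 0)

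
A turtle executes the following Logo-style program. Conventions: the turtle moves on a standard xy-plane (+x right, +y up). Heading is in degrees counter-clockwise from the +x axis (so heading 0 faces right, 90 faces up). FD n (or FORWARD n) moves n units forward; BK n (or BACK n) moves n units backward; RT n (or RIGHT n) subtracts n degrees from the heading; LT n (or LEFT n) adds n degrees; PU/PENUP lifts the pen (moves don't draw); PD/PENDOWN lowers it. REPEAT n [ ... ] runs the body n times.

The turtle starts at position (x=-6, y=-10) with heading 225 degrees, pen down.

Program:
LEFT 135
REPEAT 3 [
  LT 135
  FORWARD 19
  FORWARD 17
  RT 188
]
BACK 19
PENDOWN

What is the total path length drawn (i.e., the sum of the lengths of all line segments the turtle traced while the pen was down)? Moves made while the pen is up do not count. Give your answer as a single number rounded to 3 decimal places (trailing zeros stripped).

Answer: 127

Derivation:
Executing turtle program step by step:
Start: pos=(-6,-10), heading=225, pen down
LT 135: heading 225 -> 0
REPEAT 3 [
  -- iteration 1/3 --
  LT 135: heading 0 -> 135
  FD 19: (-6,-10) -> (-19.435,3.435) [heading=135, draw]
  FD 17: (-19.435,3.435) -> (-31.456,15.456) [heading=135, draw]
  RT 188: heading 135 -> 307
  -- iteration 2/3 --
  LT 135: heading 307 -> 82
  FD 19: (-31.456,15.456) -> (-28.812,34.271) [heading=82, draw]
  FD 17: (-28.812,34.271) -> (-26.446,51.105) [heading=82, draw]
  RT 188: heading 82 -> 254
  -- iteration 3/3 --
  LT 135: heading 254 -> 29
  FD 19: (-26.446,51.105) -> (-9.828,60.317) [heading=29, draw]
  FD 17: (-9.828,60.317) -> (5.041,68.559) [heading=29, draw]
  RT 188: heading 29 -> 201
]
BK 19: (5.041,68.559) -> (22.779,75.368) [heading=201, draw]
PD: pen down
Final: pos=(22.779,75.368), heading=201, 7 segment(s) drawn

Segment lengths:
  seg 1: (-6,-10) -> (-19.435,3.435), length = 19
  seg 2: (-19.435,3.435) -> (-31.456,15.456), length = 17
  seg 3: (-31.456,15.456) -> (-28.812,34.271), length = 19
  seg 4: (-28.812,34.271) -> (-26.446,51.105), length = 17
  seg 5: (-26.446,51.105) -> (-9.828,60.317), length = 19
  seg 6: (-9.828,60.317) -> (5.041,68.559), length = 17
  seg 7: (5.041,68.559) -> (22.779,75.368), length = 19
Total = 127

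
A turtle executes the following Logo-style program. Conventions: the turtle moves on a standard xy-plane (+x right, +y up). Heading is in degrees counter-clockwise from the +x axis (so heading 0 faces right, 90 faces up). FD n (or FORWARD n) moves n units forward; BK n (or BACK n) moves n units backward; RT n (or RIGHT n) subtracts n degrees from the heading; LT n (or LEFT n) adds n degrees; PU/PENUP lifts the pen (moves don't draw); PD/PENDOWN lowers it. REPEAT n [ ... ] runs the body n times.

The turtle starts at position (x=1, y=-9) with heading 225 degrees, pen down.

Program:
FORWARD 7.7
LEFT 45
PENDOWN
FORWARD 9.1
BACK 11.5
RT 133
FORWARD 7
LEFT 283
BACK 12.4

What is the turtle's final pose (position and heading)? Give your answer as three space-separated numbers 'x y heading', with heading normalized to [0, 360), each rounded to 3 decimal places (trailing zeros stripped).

Executing turtle program step by step:
Start: pos=(1,-9), heading=225, pen down
FD 7.7: (1,-9) -> (-4.445,-14.445) [heading=225, draw]
LT 45: heading 225 -> 270
PD: pen down
FD 9.1: (-4.445,-14.445) -> (-4.445,-23.545) [heading=270, draw]
BK 11.5: (-4.445,-23.545) -> (-4.445,-12.045) [heading=270, draw]
RT 133: heading 270 -> 137
FD 7: (-4.445,-12.045) -> (-9.564,-7.271) [heading=137, draw]
LT 283: heading 137 -> 60
BK 12.4: (-9.564,-7.271) -> (-15.764,-18.009) [heading=60, draw]
Final: pos=(-15.764,-18.009), heading=60, 5 segment(s) drawn

Answer: -15.764 -18.009 60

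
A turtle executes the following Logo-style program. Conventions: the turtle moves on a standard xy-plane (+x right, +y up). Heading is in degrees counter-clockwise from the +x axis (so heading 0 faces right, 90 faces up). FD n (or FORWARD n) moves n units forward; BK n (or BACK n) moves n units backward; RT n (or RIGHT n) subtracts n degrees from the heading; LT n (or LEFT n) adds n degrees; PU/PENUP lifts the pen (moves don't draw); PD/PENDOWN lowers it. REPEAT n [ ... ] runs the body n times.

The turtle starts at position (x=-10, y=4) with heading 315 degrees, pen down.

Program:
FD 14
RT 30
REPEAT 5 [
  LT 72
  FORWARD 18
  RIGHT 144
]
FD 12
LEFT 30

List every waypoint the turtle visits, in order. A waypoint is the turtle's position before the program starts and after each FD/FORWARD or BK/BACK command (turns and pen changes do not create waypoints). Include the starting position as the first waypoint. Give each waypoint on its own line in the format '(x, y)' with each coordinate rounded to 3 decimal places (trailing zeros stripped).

Executing turtle program step by step:
Start: pos=(-10,4), heading=315, pen down
FD 14: (-10,4) -> (-0.101,-5.899) [heading=315, draw]
RT 30: heading 315 -> 285
REPEAT 5 [
  -- iteration 1/5 --
  LT 72: heading 285 -> 357
  FD 18: (-0.101,-5.899) -> (17.875,-6.842) [heading=357, draw]
  RT 144: heading 357 -> 213
  -- iteration 2/5 --
  LT 72: heading 213 -> 285
  FD 18: (17.875,-6.842) -> (22.534,-24.228) [heading=285, draw]
  RT 144: heading 285 -> 141
  -- iteration 3/5 --
  LT 72: heading 141 -> 213
  FD 18: (22.534,-24.228) -> (7.437,-34.032) [heading=213, draw]
  RT 144: heading 213 -> 69
  -- iteration 4/5 --
  LT 72: heading 69 -> 141
  FD 18: (7.437,-34.032) -> (-6.551,-22.704) [heading=141, draw]
  RT 144: heading 141 -> 357
  -- iteration 5/5 --
  LT 72: heading 357 -> 69
  FD 18: (-6.551,-22.704) -> (-0.101,-5.899) [heading=69, draw]
  RT 144: heading 69 -> 285
]
FD 12: (-0.101,-5.899) -> (3.005,-17.491) [heading=285, draw]
LT 30: heading 285 -> 315
Final: pos=(3.005,-17.491), heading=315, 7 segment(s) drawn
Waypoints (8 total):
(-10, 4)
(-0.101, -5.899)
(17.875, -6.842)
(22.534, -24.228)
(7.437, -34.032)
(-6.551, -22.704)
(-0.101, -5.899)
(3.005, -17.491)

Answer: (-10, 4)
(-0.101, -5.899)
(17.875, -6.842)
(22.534, -24.228)
(7.437, -34.032)
(-6.551, -22.704)
(-0.101, -5.899)
(3.005, -17.491)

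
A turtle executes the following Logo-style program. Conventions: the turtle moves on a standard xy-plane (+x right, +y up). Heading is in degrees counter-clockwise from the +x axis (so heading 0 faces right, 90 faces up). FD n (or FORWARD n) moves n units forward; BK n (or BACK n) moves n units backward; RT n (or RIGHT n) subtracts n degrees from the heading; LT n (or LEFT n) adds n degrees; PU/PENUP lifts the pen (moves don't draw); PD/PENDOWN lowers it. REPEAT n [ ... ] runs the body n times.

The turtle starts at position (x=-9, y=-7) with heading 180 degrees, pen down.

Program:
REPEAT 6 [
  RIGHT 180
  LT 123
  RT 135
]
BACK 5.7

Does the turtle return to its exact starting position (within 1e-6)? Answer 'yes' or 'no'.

Executing turtle program step by step:
Start: pos=(-9,-7), heading=180, pen down
REPEAT 6 [
  -- iteration 1/6 --
  RT 180: heading 180 -> 0
  LT 123: heading 0 -> 123
  RT 135: heading 123 -> 348
  -- iteration 2/6 --
  RT 180: heading 348 -> 168
  LT 123: heading 168 -> 291
  RT 135: heading 291 -> 156
  -- iteration 3/6 --
  RT 180: heading 156 -> 336
  LT 123: heading 336 -> 99
  RT 135: heading 99 -> 324
  -- iteration 4/6 --
  RT 180: heading 324 -> 144
  LT 123: heading 144 -> 267
  RT 135: heading 267 -> 132
  -- iteration 5/6 --
  RT 180: heading 132 -> 312
  LT 123: heading 312 -> 75
  RT 135: heading 75 -> 300
  -- iteration 6/6 --
  RT 180: heading 300 -> 120
  LT 123: heading 120 -> 243
  RT 135: heading 243 -> 108
]
BK 5.7: (-9,-7) -> (-7.239,-12.421) [heading=108, draw]
Final: pos=(-7.239,-12.421), heading=108, 1 segment(s) drawn

Start position: (-9, -7)
Final position: (-7.239, -12.421)
Distance = 5.7; >= 1e-6 -> NOT closed

Answer: no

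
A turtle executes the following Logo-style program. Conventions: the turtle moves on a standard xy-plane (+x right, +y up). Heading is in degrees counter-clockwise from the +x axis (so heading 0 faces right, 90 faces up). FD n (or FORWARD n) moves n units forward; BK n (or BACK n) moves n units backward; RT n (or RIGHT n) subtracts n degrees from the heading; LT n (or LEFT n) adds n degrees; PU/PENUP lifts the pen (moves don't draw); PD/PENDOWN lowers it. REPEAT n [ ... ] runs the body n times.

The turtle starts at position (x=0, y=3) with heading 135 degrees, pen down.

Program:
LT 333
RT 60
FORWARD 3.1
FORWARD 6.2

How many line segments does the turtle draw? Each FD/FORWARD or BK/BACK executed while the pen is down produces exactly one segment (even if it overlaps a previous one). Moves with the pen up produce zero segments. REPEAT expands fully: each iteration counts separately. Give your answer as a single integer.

Executing turtle program step by step:
Start: pos=(0,3), heading=135, pen down
LT 333: heading 135 -> 108
RT 60: heading 108 -> 48
FD 3.1: (0,3) -> (2.074,5.304) [heading=48, draw]
FD 6.2: (2.074,5.304) -> (6.223,9.911) [heading=48, draw]
Final: pos=(6.223,9.911), heading=48, 2 segment(s) drawn
Segments drawn: 2

Answer: 2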